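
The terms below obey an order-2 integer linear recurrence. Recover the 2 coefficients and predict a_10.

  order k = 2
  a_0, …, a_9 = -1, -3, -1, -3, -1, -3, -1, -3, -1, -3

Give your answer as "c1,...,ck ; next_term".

  a_2 = 0·-3 + 1·-1 = -1
  a_3 = 0·-1 + 1·-3 = -3
  a_4 = 0·-3 + 1·-1 = -1
  a_5 = 0·-1 + 1·-3 = -3
  a_6 = 0·-3 + 1·-1 = -1
  a_7 = 0·-1 + 1·-3 = -3
  a_8 = 0·-3 + 1·-1 = -1
  a_9 = 0·-1 + 1·-3 = -3
  a_10 = 0·-3 + 1·-1 = -1

0,1 ; -1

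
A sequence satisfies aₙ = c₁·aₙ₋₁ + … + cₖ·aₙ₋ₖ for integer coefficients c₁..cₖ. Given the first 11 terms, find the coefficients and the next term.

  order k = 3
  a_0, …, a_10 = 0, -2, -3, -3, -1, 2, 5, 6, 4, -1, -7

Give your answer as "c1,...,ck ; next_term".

1,0,-1 ; -11

  a_3 = 1·-3 + 0·-2 + -1·0 = -3
  a_4 = 1·-3 + 0·-3 + -1·-2 = -1
  a_5 = 1·-1 + 0·-3 + -1·-3 = 2
  a_6 = 1·2 + 0·-1 + -1·-3 = 5
  a_7 = 1·5 + 0·2 + -1·-1 = 6
  a_8 = 1·6 + 0·5 + -1·2 = 4
  a_9 = 1·4 + 0·6 + -1·5 = -1
  a_10 = 1·-1 + 0·4 + -1·6 = -7
  a_11 = 1·-7 + 0·-1 + -1·4 = -11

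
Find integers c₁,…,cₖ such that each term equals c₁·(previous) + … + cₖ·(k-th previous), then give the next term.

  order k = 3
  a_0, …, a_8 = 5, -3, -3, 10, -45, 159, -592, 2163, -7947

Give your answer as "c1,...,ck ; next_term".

  a_3 = -3·-3 + 3·-3 + 2·5 = 10
  a_4 = -3·10 + 3·-3 + 2·-3 = -45
  a_5 = -3·-45 + 3·10 + 2·-3 = 159
  a_6 = -3·159 + 3·-45 + 2·10 = -592
  a_7 = -3·-592 + 3·159 + 2·-45 = 2163
  a_8 = -3·2163 + 3·-592 + 2·159 = -7947
  a_9 = -3·-7947 + 3·2163 + 2·-592 = 29146

-3,3,2 ; 29146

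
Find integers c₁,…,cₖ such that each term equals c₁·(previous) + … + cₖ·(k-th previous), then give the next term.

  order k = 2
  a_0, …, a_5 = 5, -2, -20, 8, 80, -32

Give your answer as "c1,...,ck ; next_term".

0,-4 ; -320

  a_2 = 0·-2 + -4·5 = -20
  a_3 = 0·-20 + -4·-2 = 8
  a_4 = 0·8 + -4·-20 = 80
  a_5 = 0·80 + -4·8 = -32
  a_6 = 0·-32 + -4·80 = -320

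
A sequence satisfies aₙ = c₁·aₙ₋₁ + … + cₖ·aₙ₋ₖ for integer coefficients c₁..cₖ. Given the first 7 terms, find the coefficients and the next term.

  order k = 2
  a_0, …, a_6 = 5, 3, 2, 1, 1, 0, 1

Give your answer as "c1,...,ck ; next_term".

  a_2 = -1·3 + 1·5 = 2
  a_3 = -1·2 + 1·3 = 1
  a_4 = -1·1 + 1·2 = 1
  a_5 = -1·1 + 1·1 = 0
  a_6 = -1·0 + 1·1 = 1
  a_7 = -1·1 + 1·0 = -1

-1,1 ; -1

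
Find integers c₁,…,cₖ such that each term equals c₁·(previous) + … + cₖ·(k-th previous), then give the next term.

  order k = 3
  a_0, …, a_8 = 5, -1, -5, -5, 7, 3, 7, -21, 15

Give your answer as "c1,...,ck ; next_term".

  a_3 = -1·-5 + 0·-1 + -2·5 = -5
  a_4 = -1·-5 + 0·-5 + -2·-1 = 7
  a_5 = -1·7 + 0·-5 + -2·-5 = 3
  a_6 = -1·3 + 0·7 + -2·-5 = 7
  a_7 = -1·7 + 0·3 + -2·7 = -21
  a_8 = -1·-21 + 0·7 + -2·3 = 15
  a_9 = -1·15 + 0·-21 + -2·7 = -29

-1,0,-2 ; -29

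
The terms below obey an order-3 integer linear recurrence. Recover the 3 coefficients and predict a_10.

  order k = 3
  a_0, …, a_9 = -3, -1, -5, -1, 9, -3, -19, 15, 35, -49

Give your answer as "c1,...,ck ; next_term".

  a_3 = 0·-5 + -2·-1 + 1·-3 = -1
  a_4 = 0·-1 + -2·-5 + 1·-1 = 9
  a_5 = 0·9 + -2·-1 + 1·-5 = -3
  a_6 = 0·-3 + -2·9 + 1·-1 = -19
  a_7 = 0·-19 + -2·-3 + 1·9 = 15
  a_8 = 0·15 + -2·-19 + 1·-3 = 35
  a_9 = 0·35 + -2·15 + 1·-19 = -49
  a_10 = 0·-49 + -2·35 + 1·15 = -55

0,-2,1 ; -55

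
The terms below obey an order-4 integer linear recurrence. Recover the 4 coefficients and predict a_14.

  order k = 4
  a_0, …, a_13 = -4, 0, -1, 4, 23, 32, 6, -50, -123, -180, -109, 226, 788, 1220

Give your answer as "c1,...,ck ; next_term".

  a_4 = 2·4 + -3·-1 + 2·0 + -3·-4 = 23
  a_5 = 2·23 + -3·4 + 2·-1 + -3·0 = 32
  a_6 = 2·32 + -3·23 + 2·4 + -3·-1 = 6
  a_7 = 2·6 + -3·32 + 2·23 + -3·4 = -50
  a_8 = 2·-50 + -3·6 + 2·32 + -3·23 = -123
  a_9 = 2·-123 + -3·-50 + 2·6 + -3·32 = -180
  a_10 = 2·-180 + -3·-123 + 2·-50 + -3·6 = -109
  a_11 = 2·-109 + -3·-180 + 2·-123 + -3·-50 = 226
  a_12 = 2·226 + -3·-109 + 2·-180 + -3·-123 = 788
  a_13 = 2·788 + -3·226 + 2·-109 + -3·-180 = 1220
  a_14 = 2·1220 + -3·788 + 2·226 + -3·-109 = 855

2,-3,2,-3 ; 855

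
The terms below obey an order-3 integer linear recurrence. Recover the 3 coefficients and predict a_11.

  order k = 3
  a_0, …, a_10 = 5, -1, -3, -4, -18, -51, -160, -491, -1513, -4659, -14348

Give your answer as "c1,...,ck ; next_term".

  a_3 = 2·-3 + 3·-1 + 1·5 = -4
  a_4 = 2·-4 + 3·-3 + 1·-1 = -18
  a_5 = 2·-18 + 3·-4 + 1·-3 = -51
  a_6 = 2·-51 + 3·-18 + 1·-4 = -160
  a_7 = 2·-160 + 3·-51 + 1·-18 = -491
  a_8 = 2·-491 + 3·-160 + 1·-51 = -1513
  a_9 = 2·-1513 + 3·-491 + 1·-160 = -4659
  a_10 = 2·-4659 + 3·-1513 + 1·-491 = -14348
  a_11 = 2·-14348 + 3·-4659 + 1·-1513 = -44186

2,3,1 ; -44186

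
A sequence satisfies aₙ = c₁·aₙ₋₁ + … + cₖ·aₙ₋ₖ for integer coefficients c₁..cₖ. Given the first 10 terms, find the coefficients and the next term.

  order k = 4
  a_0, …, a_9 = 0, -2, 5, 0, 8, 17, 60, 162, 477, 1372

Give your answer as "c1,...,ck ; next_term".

2,2,1,2 ; 3980

  a_4 = 2·0 + 2·5 + 1·-2 + 2·0 = 8
  a_5 = 2·8 + 2·0 + 1·5 + 2·-2 = 17
  a_6 = 2·17 + 2·8 + 1·0 + 2·5 = 60
  a_7 = 2·60 + 2·17 + 1·8 + 2·0 = 162
  a_8 = 2·162 + 2·60 + 1·17 + 2·8 = 477
  a_9 = 2·477 + 2·162 + 1·60 + 2·17 = 1372
  a_10 = 2·1372 + 2·477 + 1·162 + 2·60 = 3980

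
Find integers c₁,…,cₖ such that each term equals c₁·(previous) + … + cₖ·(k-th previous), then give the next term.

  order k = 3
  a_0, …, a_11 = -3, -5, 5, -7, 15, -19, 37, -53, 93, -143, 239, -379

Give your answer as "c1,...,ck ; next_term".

0,2,-1 ; 621

  a_3 = 0·5 + 2·-5 + -1·-3 = -7
  a_4 = 0·-7 + 2·5 + -1·-5 = 15
  a_5 = 0·15 + 2·-7 + -1·5 = -19
  a_6 = 0·-19 + 2·15 + -1·-7 = 37
  a_7 = 0·37 + 2·-19 + -1·15 = -53
  a_8 = 0·-53 + 2·37 + -1·-19 = 93
  a_9 = 0·93 + 2·-53 + -1·37 = -143
  a_10 = 0·-143 + 2·93 + -1·-53 = 239
  a_11 = 0·239 + 2·-143 + -1·93 = -379
  a_12 = 0·-379 + 2·239 + -1·-143 = 621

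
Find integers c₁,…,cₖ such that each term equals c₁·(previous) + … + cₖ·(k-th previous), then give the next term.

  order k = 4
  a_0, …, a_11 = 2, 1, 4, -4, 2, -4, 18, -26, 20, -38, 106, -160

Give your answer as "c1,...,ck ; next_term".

  a_4 = -1·-4 + -1·4 + -2·1 + 2·2 = 2
  a_5 = -1·2 + -1·-4 + -2·4 + 2·1 = -4
  a_6 = -1·-4 + -1·2 + -2·-4 + 2·4 = 18
  a_7 = -1·18 + -1·-4 + -2·2 + 2·-4 = -26
  a_8 = -1·-26 + -1·18 + -2·-4 + 2·2 = 20
  a_9 = -1·20 + -1·-26 + -2·18 + 2·-4 = -38
  a_10 = -1·-38 + -1·20 + -2·-26 + 2·18 = 106
  a_11 = -1·106 + -1·-38 + -2·20 + 2·-26 = -160
  a_12 = -1·-160 + -1·106 + -2·-38 + 2·20 = 170

-1,-1,-2,2 ; 170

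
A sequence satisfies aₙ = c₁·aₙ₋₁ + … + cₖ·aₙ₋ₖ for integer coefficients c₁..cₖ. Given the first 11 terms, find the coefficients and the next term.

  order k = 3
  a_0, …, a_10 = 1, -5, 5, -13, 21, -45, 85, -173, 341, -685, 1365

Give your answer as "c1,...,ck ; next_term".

  a_3 = -2·5 + 1·-5 + 2·1 = -13
  a_4 = -2·-13 + 1·5 + 2·-5 = 21
  a_5 = -2·21 + 1·-13 + 2·5 = -45
  a_6 = -2·-45 + 1·21 + 2·-13 = 85
  a_7 = -2·85 + 1·-45 + 2·21 = -173
  a_8 = -2·-173 + 1·85 + 2·-45 = 341
  a_9 = -2·341 + 1·-173 + 2·85 = -685
  a_10 = -2·-685 + 1·341 + 2·-173 = 1365
  a_11 = -2·1365 + 1·-685 + 2·341 = -2733

-2,1,2 ; -2733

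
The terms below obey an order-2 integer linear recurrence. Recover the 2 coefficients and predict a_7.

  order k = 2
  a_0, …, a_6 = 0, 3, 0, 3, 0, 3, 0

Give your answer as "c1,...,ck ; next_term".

  a_2 = 0·3 + 1·0 = 0
  a_3 = 0·0 + 1·3 = 3
  a_4 = 0·3 + 1·0 = 0
  a_5 = 0·0 + 1·3 = 3
  a_6 = 0·3 + 1·0 = 0
  a_7 = 0·0 + 1·3 = 3

0,1 ; 3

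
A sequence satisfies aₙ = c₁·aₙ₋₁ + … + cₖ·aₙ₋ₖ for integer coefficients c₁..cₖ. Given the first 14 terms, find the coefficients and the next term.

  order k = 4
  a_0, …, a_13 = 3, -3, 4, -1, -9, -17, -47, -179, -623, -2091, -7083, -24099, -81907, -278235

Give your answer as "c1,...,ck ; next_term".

  a_4 = 3·-1 + 0·4 + 4·-3 + 2·3 = -9
  a_5 = 3·-9 + 0·-1 + 4·4 + 2·-3 = -17
  a_6 = 3·-17 + 0·-9 + 4·-1 + 2·4 = -47
  a_7 = 3·-47 + 0·-17 + 4·-9 + 2·-1 = -179
  a_8 = 3·-179 + 0·-47 + 4·-17 + 2·-9 = -623
  a_9 = 3·-623 + 0·-179 + 4·-47 + 2·-17 = -2091
  a_10 = 3·-2091 + 0·-623 + 4·-179 + 2·-47 = -7083
  a_11 = 3·-7083 + 0·-2091 + 4·-623 + 2·-179 = -24099
  a_12 = 3·-24099 + 0·-7083 + 4·-2091 + 2·-623 = -81907
  a_13 = 3·-81907 + 0·-24099 + 4·-7083 + 2·-2091 = -278235
  a_14 = 3·-278235 + 0·-81907 + 4·-24099 + 2·-7083 = -945267

3,0,4,2 ; -945267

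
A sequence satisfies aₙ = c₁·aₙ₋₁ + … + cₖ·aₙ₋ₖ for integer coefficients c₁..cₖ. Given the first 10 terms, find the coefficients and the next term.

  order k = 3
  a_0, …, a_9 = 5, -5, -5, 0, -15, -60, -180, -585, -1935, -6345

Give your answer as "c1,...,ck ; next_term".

3,0,3 ; -20790

  a_3 = 3·-5 + 0·-5 + 3·5 = 0
  a_4 = 3·0 + 0·-5 + 3·-5 = -15
  a_5 = 3·-15 + 0·0 + 3·-5 = -60
  a_6 = 3·-60 + 0·-15 + 3·0 = -180
  a_7 = 3·-180 + 0·-60 + 3·-15 = -585
  a_8 = 3·-585 + 0·-180 + 3·-60 = -1935
  a_9 = 3·-1935 + 0·-585 + 3·-180 = -6345
  a_10 = 3·-6345 + 0·-1935 + 3·-585 = -20790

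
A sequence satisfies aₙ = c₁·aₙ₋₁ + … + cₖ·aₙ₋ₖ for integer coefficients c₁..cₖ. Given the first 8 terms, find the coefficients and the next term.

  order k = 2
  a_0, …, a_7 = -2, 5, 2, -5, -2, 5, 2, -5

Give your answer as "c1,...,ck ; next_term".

0,-1 ; -2

  a_2 = 0·5 + -1·-2 = 2
  a_3 = 0·2 + -1·5 = -5
  a_4 = 0·-5 + -1·2 = -2
  a_5 = 0·-2 + -1·-5 = 5
  a_6 = 0·5 + -1·-2 = 2
  a_7 = 0·2 + -1·5 = -5
  a_8 = 0·-5 + -1·2 = -2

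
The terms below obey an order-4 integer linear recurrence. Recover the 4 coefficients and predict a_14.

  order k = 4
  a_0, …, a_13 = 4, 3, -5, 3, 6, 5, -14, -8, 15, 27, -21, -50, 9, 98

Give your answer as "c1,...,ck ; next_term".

  a_4 = 0·3 + -1·-5 + -1·3 + 1·4 = 6
  a_5 = 0·6 + -1·3 + -1·-5 + 1·3 = 5
  a_6 = 0·5 + -1·6 + -1·3 + 1·-5 = -14
  a_7 = 0·-14 + -1·5 + -1·6 + 1·3 = -8
  a_8 = 0·-8 + -1·-14 + -1·5 + 1·6 = 15
  a_9 = 0·15 + -1·-8 + -1·-14 + 1·5 = 27
  a_10 = 0·27 + -1·15 + -1·-8 + 1·-14 = -21
  a_11 = 0·-21 + -1·27 + -1·15 + 1·-8 = -50
  a_12 = 0·-50 + -1·-21 + -1·27 + 1·15 = 9
  a_13 = 0·9 + -1·-50 + -1·-21 + 1·27 = 98
  a_14 = 0·98 + -1·9 + -1·-50 + 1·-21 = 20

0,-1,-1,1 ; 20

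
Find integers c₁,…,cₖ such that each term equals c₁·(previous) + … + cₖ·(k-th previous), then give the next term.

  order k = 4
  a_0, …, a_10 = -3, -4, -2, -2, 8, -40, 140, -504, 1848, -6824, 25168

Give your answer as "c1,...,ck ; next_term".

  a_4 = -4·-2 + -2·-2 + -2·-4 + 4·-3 = 8
  a_5 = -4·8 + -2·-2 + -2·-2 + 4·-4 = -40
  a_6 = -4·-40 + -2·8 + -2·-2 + 4·-2 = 140
  a_7 = -4·140 + -2·-40 + -2·8 + 4·-2 = -504
  a_8 = -4·-504 + -2·140 + -2·-40 + 4·8 = 1848
  a_9 = -4·1848 + -2·-504 + -2·140 + 4·-40 = -6824
  a_10 = -4·-6824 + -2·1848 + -2·-504 + 4·140 = 25168
  a_11 = -4·25168 + -2·-6824 + -2·1848 + 4·-504 = -92736

-4,-2,-2,4 ; -92736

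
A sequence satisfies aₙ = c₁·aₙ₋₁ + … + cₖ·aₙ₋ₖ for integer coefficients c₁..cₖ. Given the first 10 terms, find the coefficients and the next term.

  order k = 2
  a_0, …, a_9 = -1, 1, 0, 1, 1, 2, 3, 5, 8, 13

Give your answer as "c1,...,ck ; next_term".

1,1 ; 21

  a_2 = 1·1 + 1·-1 = 0
  a_3 = 1·0 + 1·1 = 1
  a_4 = 1·1 + 1·0 = 1
  a_5 = 1·1 + 1·1 = 2
  a_6 = 1·2 + 1·1 = 3
  a_7 = 1·3 + 1·2 = 5
  a_8 = 1·5 + 1·3 = 8
  a_9 = 1·8 + 1·5 = 13
  a_10 = 1·13 + 1·8 = 21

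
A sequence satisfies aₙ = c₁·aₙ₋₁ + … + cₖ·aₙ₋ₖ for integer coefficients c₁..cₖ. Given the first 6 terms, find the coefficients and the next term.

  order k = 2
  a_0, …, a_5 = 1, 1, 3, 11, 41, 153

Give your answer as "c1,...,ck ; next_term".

  a_2 = 4·1 + -1·1 = 3
  a_3 = 4·3 + -1·1 = 11
  a_4 = 4·11 + -1·3 = 41
  a_5 = 4·41 + -1·11 = 153
  a_6 = 4·153 + -1·41 = 571

4,-1 ; 571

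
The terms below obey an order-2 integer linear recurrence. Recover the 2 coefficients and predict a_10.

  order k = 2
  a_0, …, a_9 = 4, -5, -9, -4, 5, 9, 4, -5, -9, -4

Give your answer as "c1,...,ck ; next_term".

  a_2 = 1·-5 + -1·4 = -9
  a_3 = 1·-9 + -1·-5 = -4
  a_4 = 1·-4 + -1·-9 = 5
  a_5 = 1·5 + -1·-4 = 9
  a_6 = 1·9 + -1·5 = 4
  a_7 = 1·4 + -1·9 = -5
  a_8 = 1·-5 + -1·4 = -9
  a_9 = 1·-9 + -1·-5 = -4
  a_10 = 1·-4 + -1·-9 = 5

1,-1 ; 5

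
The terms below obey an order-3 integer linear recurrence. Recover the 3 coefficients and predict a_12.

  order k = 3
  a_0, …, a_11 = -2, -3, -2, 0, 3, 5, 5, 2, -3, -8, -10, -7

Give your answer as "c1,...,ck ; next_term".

  a_3 = 1·-2 + 0·-3 + -1·-2 = 0
  a_4 = 1·0 + 0·-2 + -1·-3 = 3
  a_5 = 1·3 + 0·0 + -1·-2 = 5
  a_6 = 1·5 + 0·3 + -1·0 = 5
  a_7 = 1·5 + 0·5 + -1·3 = 2
  a_8 = 1·2 + 0·5 + -1·5 = -3
  a_9 = 1·-3 + 0·2 + -1·5 = -8
  a_10 = 1·-8 + 0·-3 + -1·2 = -10
  a_11 = 1·-10 + 0·-8 + -1·-3 = -7
  a_12 = 1·-7 + 0·-10 + -1·-8 = 1

1,0,-1 ; 1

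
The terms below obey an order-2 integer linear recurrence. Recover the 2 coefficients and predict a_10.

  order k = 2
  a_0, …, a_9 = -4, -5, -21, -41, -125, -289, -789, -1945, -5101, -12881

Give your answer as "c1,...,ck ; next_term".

  a_2 = 1·-5 + 4·-4 = -21
  a_3 = 1·-21 + 4·-5 = -41
  a_4 = 1·-41 + 4·-21 = -125
  a_5 = 1·-125 + 4·-41 = -289
  a_6 = 1·-289 + 4·-125 = -789
  a_7 = 1·-789 + 4·-289 = -1945
  a_8 = 1·-1945 + 4·-789 = -5101
  a_9 = 1·-5101 + 4·-1945 = -12881
  a_10 = 1·-12881 + 4·-5101 = -33285

1,4 ; -33285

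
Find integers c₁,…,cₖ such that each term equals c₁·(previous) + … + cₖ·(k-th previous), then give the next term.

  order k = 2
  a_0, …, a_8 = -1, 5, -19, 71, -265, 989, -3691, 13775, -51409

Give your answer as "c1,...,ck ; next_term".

-4,-1 ; 191861

  a_2 = -4·5 + -1·-1 = -19
  a_3 = -4·-19 + -1·5 = 71
  a_4 = -4·71 + -1·-19 = -265
  a_5 = -4·-265 + -1·71 = 989
  a_6 = -4·989 + -1·-265 = -3691
  a_7 = -4·-3691 + -1·989 = 13775
  a_8 = -4·13775 + -1·-3691 = -51409
  a_9 = -4·-51409 + -1·13775 = 191861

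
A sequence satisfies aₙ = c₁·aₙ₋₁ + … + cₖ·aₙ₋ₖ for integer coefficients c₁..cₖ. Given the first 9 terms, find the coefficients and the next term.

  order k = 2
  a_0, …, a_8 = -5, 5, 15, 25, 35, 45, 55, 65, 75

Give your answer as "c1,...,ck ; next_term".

  a_2 = 2·5 + -1·-5 = 15
  a_3 = 2·15 + -1·5 = 25
  a_4 = 2·25 + -1·15 = 35
  a_5 = 2·35 + -1·25 = 45
  a_6 = 2·45 + -1·35 = 55
  a_7 = 2·55 + -1·45 = 65
  a_8 = 2·65 + -1·55 = 75
  a_9 = 2·75 + -1·65 = 85

2,-1 ; 85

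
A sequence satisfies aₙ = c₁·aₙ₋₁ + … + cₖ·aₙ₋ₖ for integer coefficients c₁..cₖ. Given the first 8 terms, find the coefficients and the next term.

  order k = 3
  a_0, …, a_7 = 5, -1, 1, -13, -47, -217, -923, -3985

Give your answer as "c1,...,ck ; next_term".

4,2,-3 ; -17135

  a_3 = 4·1 + 2·-1 + -3·5 = -13
  a_4 = 4·-13 + 2·1 + -3·-1 = -47
  a_5 = 4·-47 + 2·-13 + -3·1 = -217
  a_6 = 4·-217 + 2·-47 + -3·-13 = -923
  a_7 = 4·-923 + 2·-217 + -3·-47 = -3985
  a_8 = 4·-3985 + 2·-923 + -3·-217 = -17135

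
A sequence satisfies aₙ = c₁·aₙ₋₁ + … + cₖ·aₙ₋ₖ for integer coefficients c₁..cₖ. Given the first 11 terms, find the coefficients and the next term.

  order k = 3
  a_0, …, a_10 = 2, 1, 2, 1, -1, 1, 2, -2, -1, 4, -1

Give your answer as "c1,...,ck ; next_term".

0,-1,1 ; -5

  a_3 = 0·2 + -1·1 + 1·2 = 1
  a_4 = 0·1 + -1·2 + 1·1 = -1
  a_5 = 0·-1 + -1·1 + 1·2 = 1
  a_6 = 0·1 + -1·-1 + 1·1 = 2
  a_7 = 0·2 + -1·1 + 1·-1 = -2
  a_8 = 0·-2 + -1·2 + 1·1 = -1
  a_9 = 0·-1 + -1·-2 + 1·2 = 4
  a_10 = 0·4 + -1·-1 + 1·-2 = -1
  a_11 = 0·-1 + -1·4 + 1·-1 = -5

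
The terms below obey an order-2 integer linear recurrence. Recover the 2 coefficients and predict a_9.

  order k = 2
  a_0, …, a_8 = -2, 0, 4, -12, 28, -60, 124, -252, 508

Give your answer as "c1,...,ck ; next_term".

-3,-2 ; -1020

  a_2 = -3·0 + -2·-2 = 4
  a_3 = -3·4 + -2·0 = -12
  a_4 = -3·-12 + -2·4 = 28
  a_5 = -3·28 + -2·-12 = -60
  a_6 = -3·-60 + -2·28 = 124
  a_7 = -3·124 + -2·-60 = -252
  a_8 = -3·-252 + -2·124 = 508
  a_9 = -3·508 + -2·-252 = -1020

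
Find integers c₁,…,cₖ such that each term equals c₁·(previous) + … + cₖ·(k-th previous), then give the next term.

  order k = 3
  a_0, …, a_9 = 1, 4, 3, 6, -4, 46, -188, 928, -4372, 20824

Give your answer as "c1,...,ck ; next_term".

  a_3 = -4·3 + 4·4 + 2·1 = 6
  a_4 = -4·6 + 4·3 + 2·4 = -4
  a_5 = -4·-4 + 4·6 + 2·3 = 46
  a_6 = -4·46 + 4·-4 + 2·6 = -188
  a_7 = -4·-188 + 4·46 + 2·-4 = 928
  a_8 = -4·928 + 4·-188 + 2·46 = -4372
  a_9 = -4·-4372 + 4·928 + 2·-188 = 20824
  a_10 = -4·20824 + 4·-4372 + 2·928 = -98928

-4,4,2 ; -98928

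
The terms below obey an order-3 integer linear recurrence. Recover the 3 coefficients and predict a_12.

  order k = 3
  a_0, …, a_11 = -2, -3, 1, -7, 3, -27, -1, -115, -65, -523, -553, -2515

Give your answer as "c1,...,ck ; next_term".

1,4,-2 ; -3681

  a_3 = 1·1 + 4·-3 + -2·-2 = -7
  a_4 = 1·-7 + 4·1 + -2·-3 = 3
  a_5 = 1·3 + 4·-7 + -2·1 = -27
  a_6 = 1·-27 + 4·3 + -2·-7 = -1
  a_7 = 1·-1 + 4·-27 + -2·3 = -115
  a_8 = 1·-115 + 4·-1 + -2·-27 = -65
  a_9 = 1·-65 + 4·-115 + -2·-1 = -523
  a_10 = 1·-523 + 4·-65 + -2·-115 = -553
  a_11 = 1·-553 + 4·-523 + -2·-65 = -2515
  a_12 = 1·-2515 + 4·-553 + -2·-523 = -3681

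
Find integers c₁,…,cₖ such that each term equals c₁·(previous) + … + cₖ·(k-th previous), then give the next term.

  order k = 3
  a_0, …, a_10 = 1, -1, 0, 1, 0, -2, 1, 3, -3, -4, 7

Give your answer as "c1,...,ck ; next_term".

-1,-2,-1 ; 4

  a_3 = -1·0 + -2·-1 + -1·1 = 1
  a_4 = -1·1 + -2·0 + -1·-1 = 0
  a_5 = -1·0 + -2·1 + -1·0 = -2
  a_6 = -1·-2 + -2·0 + -1·1 = 1
  a_7 = -1·1 + -2·-2 + -1·0 = 3
  a_8 = -1·3 + -2·1 + -1·-2 = -3
  a_9 = -1·-3 + -2·3 + -1·1 = -4
  a_10 = -1·-4 + -2·-3 + -1·3 = 7
  a_11 = -1·7 + -2·-4 + -1·-3 = 4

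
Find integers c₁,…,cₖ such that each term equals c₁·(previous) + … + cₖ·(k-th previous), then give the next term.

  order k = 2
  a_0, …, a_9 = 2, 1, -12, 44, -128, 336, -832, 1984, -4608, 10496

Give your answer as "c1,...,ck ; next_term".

-4,-4 ; -23552

  a_2 = -4·1 + -4·2 = -12
  a_3 = -4·-12 + -4·1 = 44
  a_4 = -4·44 + -4·-12 = -128
  a_5 = -4·-128 + -4·44 = 336
  a_6 = -4·336 + -4·-128 = -832
  a_7 = -4·-832 + -4·336 = 1984
  a_8 = -4·1984 + -4·-832 = -4608
  a_9 = -4·-4608 + -4·1984 = 10496
  a_10 = -4·10496 + -4·-4608 = -23552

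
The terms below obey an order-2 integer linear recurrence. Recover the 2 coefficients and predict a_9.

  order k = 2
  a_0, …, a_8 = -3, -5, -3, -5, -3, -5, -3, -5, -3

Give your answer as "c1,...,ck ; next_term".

  a_2 = 0·-5 + 1·-3 = -3
  a_3 = 0·-3 + 1·-5 = -5
  a_4 = 0·-5 + 1·-3 = -3
  a_5 = 0·-3 + 1·-5 = -5
  a_6 = 0·-5 + 1·-3 = -3
  a_7 = 0·-3 + 1·-5 = -5
  a_8 = 0·-5 + 1·-3 = -3
  a_9 = 0·-3 + 1·-5 = -5

0,1 ; -5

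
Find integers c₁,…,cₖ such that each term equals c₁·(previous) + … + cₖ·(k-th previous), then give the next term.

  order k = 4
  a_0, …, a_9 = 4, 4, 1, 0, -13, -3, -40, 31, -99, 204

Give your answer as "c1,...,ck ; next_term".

  a_4 = -1·0 + 3·1 + 0·4 + -4·4 = -13
  a_5 = -1·-13 + 3·0 + 0·1 + -4·4 = -3
  a_6 = -1·-3 + 3·-13 + 0·0 + -4·1 = -40
  a_7 = -1·-40 + 3·-3 + 0·-13 + -4·0 = 31
  a_8 = -1·31 + 3·-40 + 0·-3 + -4·-13 = -99
  a_9 = -1·-99 + 3·31 + 0·-40 + -4·-3 = 204
  a_10 = -1·204 + 3·-99 + 0·31 + -4·-40 = -341

-1,3,0,-4 ; -341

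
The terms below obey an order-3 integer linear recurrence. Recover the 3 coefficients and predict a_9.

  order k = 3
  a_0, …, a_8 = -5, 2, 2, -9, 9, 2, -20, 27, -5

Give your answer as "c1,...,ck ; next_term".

-1,-1,1 ; -42

  a_3 = -1·2 + -1·2 + 1·-5 = -9
  a_4 = -1·-9 + -1·2 + 1·2 = 9
  a_5 = -1·9 + -1·-9 + 1·2 = 2
  a_6 = -1·2 + -1·9 + 1·-9 = -20
  a_7 = -1·-20 + -1·2 + 1·9 = 27
  a_8 = -1·27 + -1·-20 + 1·2 = -5
  a_9 = -1·-5 + -1·27 + 1·-20 = -42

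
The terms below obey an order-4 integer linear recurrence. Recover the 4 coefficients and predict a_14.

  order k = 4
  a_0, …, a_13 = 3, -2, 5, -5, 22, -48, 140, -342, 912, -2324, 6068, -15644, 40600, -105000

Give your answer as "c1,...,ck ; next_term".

-2,2,2,2 ; 272048

  a_4 = -2·-5 + 2·5 + 2·-2 + 2·3 = 22
  a_5 = -2·22 + 2·-5 + 2·5 + 2·-2 = -48
  a_6 = -2·-48 + 2·22 + 2·-5 + 2·5 = 140
  a_7 = -2·140 + 2·-48 + 2·22 + 2·-5 = -342
  a_8 = -2·-342 + 2·140 + 2·-48 + 2·22 = 912
  a_9 = -2·912 + 2·-342 + 2·140 + 2·-48 = -2324
  a_10 = -2·-2324 + 2·912 + 2·-342 + 2·140 = 6068
  a_11 = -2·6068 + 2·-2324 + 2·912 + 2·-342 = -15644
  a_12 = -2·-15644 + 2·6068 + 2·-2324 + 2·912 = 40600
  a_13 = -2·40600 + 2·-15644 + 2·6068 + 2·-2324 = -105000
  a_14 = -2·-105000 + 2·40600 + 2·-15644 + 2·6068 = 272048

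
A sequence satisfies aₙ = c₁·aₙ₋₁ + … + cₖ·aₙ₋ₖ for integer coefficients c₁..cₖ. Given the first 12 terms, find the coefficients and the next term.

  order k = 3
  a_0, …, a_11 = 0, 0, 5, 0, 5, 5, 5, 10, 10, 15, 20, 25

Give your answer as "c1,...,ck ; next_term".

  a_3 = 0·5 + 1·0 + 1·0 = 0
  a_4 = 0·0 + 1·5 + 1·0 = 5
  a_5 = 0·5 + 1·0 + 1·5 = 5
  a_6 = 0·5 + 1·5 + 1·0 = 5
  a_7 = 0·5 + 1·5 + 1·5 = 10
  a_8 = 0·10 + 1·5 + 1·5 = 10
  a_9 = 0·10 + 1·10 + 1·5 = 15
  a_10 = 0·15 + 1·10 + 1·10 = 20
  a_11 = 0·20 + 1·15 + 1·10 = 25
  a_12 = 0·25 + 1·20 + 1·15 = 35

0,1,1 ; 35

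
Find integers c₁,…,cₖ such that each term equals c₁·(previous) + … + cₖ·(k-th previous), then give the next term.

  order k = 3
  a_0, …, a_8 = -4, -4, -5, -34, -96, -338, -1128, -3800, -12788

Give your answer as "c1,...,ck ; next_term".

  a_3 = 2·-5 + 4·-4 + 2·-4 = -34
  a_4 = 2·-34 + 4·-5 + 2·-4 = -96
  a_5 = 2·-96 + 4·-34 + 2·-5 = -338
  a_6 = 2·-338 + 4·-96 + 2·-34 = -1128
  a_7 = 2·-1128 + 4·-338 + 2·-96 = -3800
  a_8 = 2·-3800 + 4·-1128 + 2·-338 = -12788
  a_9 = 2·-12788 + 4·-3800 + 2·-1128 = -43032

2,4,2 ; -43032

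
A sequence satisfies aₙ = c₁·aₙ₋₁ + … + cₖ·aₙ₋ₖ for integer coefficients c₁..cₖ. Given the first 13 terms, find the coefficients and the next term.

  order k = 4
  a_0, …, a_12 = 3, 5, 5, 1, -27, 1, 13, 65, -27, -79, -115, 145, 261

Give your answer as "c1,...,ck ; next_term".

-1,-1,-3,-2 ; 97

  a_4 = -1·1 + -1·5 + -3·5 + -2·3 = -27
  a_5 = -1·-27 + -1·1 + -3·5 + -2·5 = 1
  a_6 = -1·1 + -1·-27 + -3·1 + -2·5 = 13
  a_7 = -1·13 + -1·1 + -3·-27 + -2·1 = 65
  a_8 = -1·65 + -1·13 + -3·1 + -2·-27 = -27
  a_9 = -1·-27 + -1·65 + -3·13 + -2·1 = -79
  a_10 = -1·-79 + -1·-27 + -3·65 + -2·13 = -115
  a_11 = -1·-115 + -1·-79 + -3·-27 + -2·65 = 145
  a_12 = -1·145 + -1·-115 + -3·-79 + -2·-27 = 261
  a_13 = -1·261 + -1·145 + -3·-115 + -2·-79 = 97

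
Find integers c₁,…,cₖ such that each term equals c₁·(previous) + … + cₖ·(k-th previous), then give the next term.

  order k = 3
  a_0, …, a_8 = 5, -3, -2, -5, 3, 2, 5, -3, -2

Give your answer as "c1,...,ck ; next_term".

0,0,-1 ; -5

  a_3 = 0·-2 + 0·-3 + -1·5 = -5
  a_4 = 0·-5 + 0·-2 + -1·-3 = 3
  a_5 = 0·3 + 0·-5 + -1·-2 = 2
  a_6 = 0·2 + 0·3 + -1·-5 = 5
  a_7 = 0·5 + 0·2 + -1·3 = -3
  a_8 = 0·-3 + 0·5 + -1·2 = -2
  a_9 = 0·-2 + 0·-3 + -1·5 = -5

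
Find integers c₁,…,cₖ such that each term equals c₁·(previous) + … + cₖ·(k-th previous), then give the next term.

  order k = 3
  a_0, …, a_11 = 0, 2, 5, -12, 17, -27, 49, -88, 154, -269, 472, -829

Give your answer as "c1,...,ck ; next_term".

-2,-1,-1 ; 1455

  a_3 = -2·5 + -1·2 + -1·0 = -12
  a_4 = -2·-12 + -1·5 + -1·2 = 17
  a_5 = -2·17 + -1·-12 + -1·5 = -27
  a_6 = -2·-27 + -1·17 + -1·-12 = 49
  a_7 = -2·49 + -1·-27 + -1·17 = -88
  a_8 = -2·-88 + -1·49 + -1·-27 = 154
  a_9 = -2·154 + -1·-88 + -1·49 = -269
  a_10 = -2·-269 + -1·154 + -1·-88 = 472
  a_11 = -2·472 + -1·-269 + -1·154 = -829
  a_12 = -2·-829 + -1·472 + -1·-269 = 1455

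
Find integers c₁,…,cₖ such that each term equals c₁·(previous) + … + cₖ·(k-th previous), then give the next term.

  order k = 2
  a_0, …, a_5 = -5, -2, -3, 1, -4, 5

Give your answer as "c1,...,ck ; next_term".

  a_2 = -1·-2 + 1·-5 = -3
  a_3 = -1·-3 + 1·-2 = 1
  a_4 = -1·1 + 1·-3 = -4
  a_5 = -1·-4 + 1·1 = 5
  a_6 = -1·5 + 1·-4 = -9

-1,1 ; -9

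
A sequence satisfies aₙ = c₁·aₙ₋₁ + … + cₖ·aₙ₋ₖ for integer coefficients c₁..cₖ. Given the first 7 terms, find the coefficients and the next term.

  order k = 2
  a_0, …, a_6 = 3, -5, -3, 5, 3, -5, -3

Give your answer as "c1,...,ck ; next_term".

0,-1 ; 5

  a_2 = 0·-5 + -1·3 = -3
  a_3 = 0·-3 + -1·-5 = 5
  a_4 = 0·5 + -1·-3 = 3
  a_5 = 0·3 + -1·5 = -5
  a_6 = 0·-5 + -1·3 = -3
  a_7 = 0·-3 + -1·-5 = 5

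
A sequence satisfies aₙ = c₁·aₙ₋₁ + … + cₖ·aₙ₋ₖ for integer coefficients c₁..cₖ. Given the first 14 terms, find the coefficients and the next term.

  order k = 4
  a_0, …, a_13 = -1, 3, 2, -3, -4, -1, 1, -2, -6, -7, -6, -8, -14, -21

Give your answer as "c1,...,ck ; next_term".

1,0,0,1 ; -27

  a_4 = 1·-3 + 0·2 + 0·3 + 1·-1 = -4
  a_5 = 1·-4 + 0·-3 + 0·2 + 1·3 = -1
  a_6 = 1·-1 + 0·-4 + 0·-3 + 1·2 = 1
  a_7 = 1·1 + 0·-1 + 0·-4 + 1·-3 = -2
  a_8 = 1·-2 + 0·1 + 0·-1 + 1·-4 = -6
  a_9 = 1·-6 + 0·-2 + 0·1 + 1·-1 = -7
  a_10 = 1·-7 + 0·-6 + 0·-2 + 1·1 = -6
  a_11 = 1·-6 + 0·-7 + 0·-6 + 1·-2 = -8
  a_12 = 1·-8 + 0·-6 + 0·-7 + 1·-6 = -14
  a_13 = 1·-14 + 0·-8 + 0·-6 + 1·-7 = -21
  a_14 = 1·-21 + 0·-14 + 0·-8 + 1·-6 = -27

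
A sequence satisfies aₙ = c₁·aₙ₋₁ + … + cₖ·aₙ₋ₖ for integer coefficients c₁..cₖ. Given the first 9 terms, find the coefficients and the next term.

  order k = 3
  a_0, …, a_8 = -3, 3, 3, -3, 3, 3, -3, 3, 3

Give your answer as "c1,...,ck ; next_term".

  a_3 = 0·3 + 0·3 + 1·-3 = -3
  a_4 = 0·-3 + 0·3 + 1·3 = 3
  a_5 = 0·3 + 0·-3 + 1·3 = 3
  a_6 = 0·3 + 0·3 + 1·-3 = -3
  a_7 = 0·-3 + 0·3 + 1·3 = 3
  a_8 = 0·3 + 0·-3 + 1·3 = 3
  a_9 = 0·3 + 0·3 + 1·-3 = -3

0,0,1 ; -3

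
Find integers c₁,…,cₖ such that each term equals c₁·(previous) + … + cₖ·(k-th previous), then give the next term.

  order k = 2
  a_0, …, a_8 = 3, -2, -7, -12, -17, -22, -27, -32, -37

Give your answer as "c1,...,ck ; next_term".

  a_2 = 2·-2 + -1·3 = -7
  a_3 = 2·-7 + -1·-2 = -12
  a_4 = 2·-12 + -1·-7 = -17
  a_5 = 2·-17 + -1·-12 = -22
  a_6 = 2·-22 + -1·-17 = -27
  a_7 = 2·-27 + -1·-22 = -32
  a_8 = 2·-32 + -1·-27 = -37
  a_9 = 2·-37 + -1·-32 = -42

2,-1 ; -42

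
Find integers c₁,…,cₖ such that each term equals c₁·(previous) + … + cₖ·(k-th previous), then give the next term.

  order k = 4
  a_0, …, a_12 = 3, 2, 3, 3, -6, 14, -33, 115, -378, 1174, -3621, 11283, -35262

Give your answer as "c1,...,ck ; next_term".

  a_4 = -3·3 + -1·3 + -3·2 + 4·3 = -6
  a_5 = -3·-6 + -1·3 + -3·3 + 4·2 = 14
  a_6 = -3·14 + -1·-6 + -3·3 + 4·3 = -33
  a_7 = -3·-33 + -1·14 + -3·-6 + 4·3 = 115
  a_8 = -3·115 + -1·-33 + -3·14 + 4·-6 = -378
  a_9 = -3·-378 + -1·115 + -3·-33 + 4·14 = 1174
  a_10 = -3·1174 + -1·-378 + -3·115 + 4·-33 = -3621
  a_11 = -3·-3621 + -1·1174 + -3·-378 + 4·115 = 11283
  a_12 = -3·11283 + -1·-3621 + -3·1174 + 4·-378 = -35262
  a_13 = -3·-35262 + -1·11283 + -3·-3621 + 4·1174 = 110062

-3,-1,-3,4 ; 110062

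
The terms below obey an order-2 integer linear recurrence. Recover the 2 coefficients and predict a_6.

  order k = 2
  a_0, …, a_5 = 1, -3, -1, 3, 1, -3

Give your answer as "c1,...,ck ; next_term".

0,-1 ; -1

  a_2 = 0·-3 + -1·1 = -1
  a_3 = 0·-1 + -1·-3 = 3
  a_4 = 0·3 + -1·-1 = 1
  a_5 = 0·1 + -1·3 = -3
  a_6 = 0·-3 + -1·1 = -1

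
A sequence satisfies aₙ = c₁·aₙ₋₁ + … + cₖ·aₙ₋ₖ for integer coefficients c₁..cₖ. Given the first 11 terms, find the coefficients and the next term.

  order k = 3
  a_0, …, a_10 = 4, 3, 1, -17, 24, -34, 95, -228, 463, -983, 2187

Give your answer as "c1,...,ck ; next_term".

  a_3 = -2·1 + -1·3 + -3·4 = -17
  a_4 = -2·-17 + -1·1 + -3·3 = 24
  a_5 = -2·24 + -1·-17 + -3·1 = -34
  a_6 = -2·-34 + -1·24 + -3·-17 = 95
  a_7 = -2·95 + -1·-34 + -3·24 = -228
  a_8 = -2·-228 + -1·95 + -3·-34 = 463
  a_9 = -2·463 + -1·-228 + -3·95 = -983
  a_10 = -2·-983 + -1·463 + -3·-228 = 2187
  a_11 = -2·2187 + -1·-983 + -3·463 = -4780

-2,-1,-3 ; -4780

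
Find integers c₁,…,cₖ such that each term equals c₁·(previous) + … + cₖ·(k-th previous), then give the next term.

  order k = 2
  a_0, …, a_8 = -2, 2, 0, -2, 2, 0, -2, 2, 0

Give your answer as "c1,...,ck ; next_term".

-1,-1 ; -2

  a_2 = -1·2 + -1·-2 = 0
  a_3 = -1·0 + -1·2 = -2
  a_4 = -1·-2 + -1·0 = 2
  a_5 = -1·2 + -1·-2 = 0
  a_6 = -1·0 + -1·2 = -2
  a_7 = -1·-2 + -1·0 = 2
  a_8 = -1·2 + -1·-2 = 0
  a_9 = -1·0 + -1·2 = -2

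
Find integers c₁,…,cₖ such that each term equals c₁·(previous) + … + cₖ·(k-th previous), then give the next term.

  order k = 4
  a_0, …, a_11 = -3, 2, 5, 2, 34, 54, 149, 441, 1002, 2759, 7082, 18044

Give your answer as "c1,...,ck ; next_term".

  a_4 = 1·2 + 3·5 + 4·2 + -3·-3 = 34
  a_5 = 1·34 + 3·2 + 4·5 + -3·2 = 54
  a_6 = 1·54 + 3·34 + 4·2 + -3·5 = 149
  a_7 = 1·149 + 3·54 + 4·34 + -3·2 = 441
  a_8 = 1·441 + 3·149 + 4·54 + -3·34 = 1002
  a_9 = 1·1002 + 3·441 + 4·149 + -3·54 = 2759
  a_10 = 1·2759 + 3·1002 + 4·441 + -3·149 = 7082
  a_11 = 1·7082 + 3·2759 + 4·1002 + -3·441 = 18044
  a_12 = 1·18044 + 3·7082 + 4·2759 + -3·1002 = 47320

1,3,4,-3 ; 47320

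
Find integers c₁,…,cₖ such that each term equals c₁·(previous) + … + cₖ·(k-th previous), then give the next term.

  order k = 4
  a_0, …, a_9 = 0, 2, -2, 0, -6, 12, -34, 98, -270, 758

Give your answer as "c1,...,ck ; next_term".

-2,2,-1,-1 ; -2120

  a_4 = -2·0 + 2·-2 + -1·2 + -1·0 = -6
  a_5 = -2·-6 + 2·0 + -1·-2 + -1·2 = 12
  a_6 = -2·12 + 2·-6 + -1·0 + -1·-2 = -34
  a_7 = -2·-34 + 2·12 + -1·-6 + -1·0 = 98
  a_8 = -2·98 + 2·-34 + -1·12 + -1·-6 = -270
  a_9 = -2·-270 + 2·98 + -1·-34 + -1·12 = 758
  a_10 = -2·758 + 2·-270 + -1·98 + -1·-34 = -2120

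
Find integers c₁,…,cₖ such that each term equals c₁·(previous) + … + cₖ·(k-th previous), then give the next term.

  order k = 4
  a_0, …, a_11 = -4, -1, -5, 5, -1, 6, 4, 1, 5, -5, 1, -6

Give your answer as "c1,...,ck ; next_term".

0,1,0,-1 ; -4

  a_4 = 0·5 + 1·-5 + 0·-1 + -1·-4 = -1
  a_5 = 0·-1 + 1·5 + 0·-5 + -1·-1 = 6
  a_6 = 0·6 + 1·-1 + 0·5 + -1·-5 = 4
  a_7 = 0·4 + 1·6 + 0·-1 + -1·5 = 1
  a_8 = 0·1 + 1·4 + 0·6 + -1·-1 = 5
  a_9 = 0·5 + 1·1 + 0·4 + -1·6 = -5
  a_10 = 0·-5 + 1·5 + 0·1 + -1·4 = 1
  a_11 = 0·1 + 1·-5 + 0·5 + -1·1 = -6
  a_12 = 0·-6 + 1·1 + 0·-5 + -1·5 = -4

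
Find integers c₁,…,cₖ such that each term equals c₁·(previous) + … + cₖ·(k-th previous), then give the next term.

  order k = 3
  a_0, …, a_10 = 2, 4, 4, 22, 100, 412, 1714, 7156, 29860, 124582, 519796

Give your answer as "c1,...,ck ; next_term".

4,0,3 ; 2168764

  a_3 = 4·4 + 0·4 + 3·2 = 22
  a_4 = 4·22 + 0·4 + 3·4 = 100
  a_5 = 4·100 + 0·22 + 3·4 = 412
  a_6 = 4·412 + 0·100 + 3·22 = 1714
  a_7 = 4·1714 + 0·412 + 3·100 = 7156
  a_8 = 4·7156 + 0·1714 + 3·412 = 29860
  a_9 = 4·29860 + 0·7156 + 3·1714 = 124582
  a_10 = 4·124582 + 0·29860 + 3·7156 = 519796
  a_11 = 4·519796 + 0·124582 + 3·29860 = 2168764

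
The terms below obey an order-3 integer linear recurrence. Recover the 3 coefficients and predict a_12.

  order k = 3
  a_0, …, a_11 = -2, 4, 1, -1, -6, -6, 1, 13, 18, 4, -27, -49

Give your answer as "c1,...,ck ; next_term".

  a_3 = 1·1 + -1·4 + -1·-2 = -1
  a_4 = 1·-1 + -1·1 + -1·4 = -6
  a_5 = 1·-6 + -1·-1 + -1·1 = -6
  a_6 = 1·-6 + -1·-6 + -1·-1 = 1
  a_7 = 1·1 + -1·-6 + -1·-6 = 13
  a_8 = 1·13 + -1·1 + -1·-6 = 18
  a_9 = 1·18 + -1·13 + -1·1 = 4
  a_10 = 1·4 + -1·18 + -1·13 = -27
  a_11 = 1·-27 + -1·4 + -1·18 = -49
  a_12 = 1·-49 + -1·-27 + -1·4 = -26

1,-1,-1 ; -26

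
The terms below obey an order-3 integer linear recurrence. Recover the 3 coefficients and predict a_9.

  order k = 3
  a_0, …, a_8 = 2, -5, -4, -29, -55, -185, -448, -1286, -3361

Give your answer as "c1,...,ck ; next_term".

  a_3 = 2·-4 + 3·-5 + -3·2 = -29
  a_4 = 2·-29 + 3·-4 + -3·-5 = -55
  a_5 = 2·-55 + 3·-29 + -3·-4 = -185
  a_6 = 2·-185 + 3·-55 + -3·-29 = -448
  a_7 = 2·-448 + 3·-185 + -3·-55 = -1286
  a_8 = 2·-1286 + 3·-448 + -3·-185 = -3361
  a_9 = 2·-3361 + 3·-1286 + -3·-448 = -9236

2,3,-3 ; -9236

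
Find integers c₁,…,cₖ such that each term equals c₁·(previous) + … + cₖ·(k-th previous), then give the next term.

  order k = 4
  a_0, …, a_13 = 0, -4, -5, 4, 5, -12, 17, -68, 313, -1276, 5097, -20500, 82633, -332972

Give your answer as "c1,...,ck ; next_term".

-4,-1,-4,2 ; 1341449

  a_4 = -4·4 + -1·-5 + -4·-4 + 2·0 = 5
  a_5 = -4·5 + -1·4 + -4·-5 + 2·-4 = -12
  a_6 = -4·-12 + -1·5 + -4·4 + 2·-5 = 17
  a_7 = -4·17 + -1·-12 + -4·5 + 2·4 = -68
  a_8 = -4·-68 + -1·17 + -4·-12 + 2·5 = 313
  a_9 = -4·313 + -1·-68 + -4·17 + 2·-12 = -1276
  a_10 = -4·-1276 + -1·313 + -4·-68 + 2·17 = 5097
  a_11 = -4·5097 + -1·-1276 + -4·313 + 2·-68 = -20500
  a_12 = -4·-20500 + -1·5097 + -4·-1276 + 2·313 = 82633
  a_13 = -4·82633 + -1·-20500 + -4·5097 + 2·-1276 = -332972
  a_14 = -4·-332972 + -1·82633 + -4·-20500 + 2·5097 = 1341449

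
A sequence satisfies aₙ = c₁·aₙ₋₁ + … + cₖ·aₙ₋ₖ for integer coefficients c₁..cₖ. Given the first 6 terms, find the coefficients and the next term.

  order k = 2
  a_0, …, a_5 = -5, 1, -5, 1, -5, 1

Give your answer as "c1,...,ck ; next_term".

  a_2 = 0·1 + 1·-5 = -5
  a_3 = 0·-5 + 1·1 = 1
  a_4 = 0·1 + 1·-5 = -5
  a_5 = 0·-5 + 1·1 = 1
  a_6 = 0·1 + 1·-5 = -5

0,1 ; -5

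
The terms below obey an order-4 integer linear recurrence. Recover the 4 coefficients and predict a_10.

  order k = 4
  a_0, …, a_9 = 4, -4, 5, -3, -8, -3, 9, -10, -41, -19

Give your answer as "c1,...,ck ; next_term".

  a_4 = 1·-3 + -1·5 + 2·-4 + 2·4 = -8
  a_5 = 1·-8 + -1·-3 + 2·5 + 2·-4 = -3
  a_6 = 1·-3 + -1·-8 + 2·-3 + 2·5 = 9
  a_7 = 1·9 + -1·-3 + 2·-8 + 2·-3 = -10
  a_8 = 1·-10 + -1·9 + 2·-3 + 2·-8 = -41
  a_9 = 1·-41 + -1·-10 + 2·9 + 2·-3 = -19
  a_10 = 1·-19 + -1·-41 + 2·-10 + 2·9 = 20

1,-1,2,2 ; 20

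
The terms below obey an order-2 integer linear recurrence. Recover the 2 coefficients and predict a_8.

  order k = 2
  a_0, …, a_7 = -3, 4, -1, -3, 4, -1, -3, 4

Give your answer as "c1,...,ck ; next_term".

-1,-1 ; -1

  a_2 = -1·4 + -1·-3 = -1
  a_3 = -1·-1 + -1·4 = -3
  a_4 = -1·-3 + -1·-1 = 4
  a_5 = -1·4 + -1·-3 = -1
  a_6 = -1·-1 + -1·4 = -3
  a_7 = -1·-3 + -1·-1 = 4
  a_8 = -1·4 + -1·-3 = -1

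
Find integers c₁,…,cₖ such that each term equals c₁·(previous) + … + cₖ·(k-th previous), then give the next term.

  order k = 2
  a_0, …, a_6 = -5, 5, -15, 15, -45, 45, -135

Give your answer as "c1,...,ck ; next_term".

  a_2 = 0·5 + 3·-5 = -15
  a_3 = 0·-15 + 3·5 = 15
  a_4 = 0·15 + 3·-15 = -45
  a_5 = 0·-45 + 3·15 = 45
  a_6 = 0·45 + 3·-45 = -135
  a_7 = 0·-135 + 3·45 = 135

0,3 ; 135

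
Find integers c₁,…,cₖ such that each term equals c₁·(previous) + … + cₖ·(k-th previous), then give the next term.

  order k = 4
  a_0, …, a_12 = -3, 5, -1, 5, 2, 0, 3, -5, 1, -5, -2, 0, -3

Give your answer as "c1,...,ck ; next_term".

  a_4 = 0·5 + 1·-1 + 0·5 + -1·-3 = 2
  a_5 = 0·2 + 1·5 + 0·-1 + -1·5 = 0
  a_6 = 0·0 + 1·2 + 0·5 + -1·-1 = 3
  a_7 = 0·3 + 1·0 + 0·2 + -1·5 = -5
  a_8 = 0·-5 + 1·3 + 0·0 + -1·2 = 1
  a_9 = 0·1 + 1·-5 + 0·3 + -1·0 = -5
  a_10 = 0·-5 + 1·1 + 0·-5 + -1·3 = -2
  a_11 = 0·-2 + 1·-5 + 0·1 + -1·-5 = 0
  a_12 = 0·0 + 1·-2 + 0·-5 + -1·1 = -3
  a_13 = 0·-3 + 1·0 + 0·-2 + -1·-5 = 5

0,1,0,-1 ; 5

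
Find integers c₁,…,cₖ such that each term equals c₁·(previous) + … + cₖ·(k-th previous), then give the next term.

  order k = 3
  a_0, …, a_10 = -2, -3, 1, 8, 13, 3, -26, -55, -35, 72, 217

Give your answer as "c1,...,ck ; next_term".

  a_3 = 1·1 + -1·-3 + -2·-2 = 8
  a_4 = 1·8 + -1·1 + -2·-3 = 13
  a_5 = 1·13 + -1·8 + -2·1 = 3
  a_6 = 1·3 + -1·13 + -2·8 = -26
  a_7 = 1·-26 + -1·3 + -2·13 = -55
  a_8 = 1·-55 + -1·-26 + -2·3 = -35
  a_9 = 1·-35 + -1·-55 + -2·-26 = 72
  a_10 = 1·72 + -1·-35 + -2·-55 = 217
  a_11 = 1·217 + -1·72 + -2·-35 = 215

1,-1,-2 ; 215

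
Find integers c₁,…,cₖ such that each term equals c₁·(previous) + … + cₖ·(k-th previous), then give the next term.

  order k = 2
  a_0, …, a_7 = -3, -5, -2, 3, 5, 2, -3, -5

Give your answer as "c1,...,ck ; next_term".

1,-1 ; -2

  a_2 = 1·-5 + -1·-3 = -2
  a_3 = 1·-2 + -1·-5 = 3
  a_4 = 1·3 + -1·-2 = 5
  a_5 = 1·5 + -1·3 = 2
  a_6 = 1·2 + -1·5 = -3
  a_7 = 1·-3 + -1·2 = -5
  a_8 = 1·-5 + -1·-3 = -2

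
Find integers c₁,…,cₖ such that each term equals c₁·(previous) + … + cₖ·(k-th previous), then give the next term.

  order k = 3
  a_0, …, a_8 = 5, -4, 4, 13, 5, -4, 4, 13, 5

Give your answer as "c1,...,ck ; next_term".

1,-1,1 ; -4

  a_3 = 1·4 + -1·-4 + 1·5 = 13
  a_4 = 1·13 + -1·4 + 1·-4 = 5
  a_5 = 1·5 + -1·13 + 1·4 = -4
  a_6 = 1·-4 + -1·5 + 1·13 = 4
  a_7 = 1·4 + -1·-4 + 1·5 = 13
  a_8 = 1·13 + -1·4 + 1·-4 = 5
  a_9 = 1·5 + -1·13 + 1·4 = -4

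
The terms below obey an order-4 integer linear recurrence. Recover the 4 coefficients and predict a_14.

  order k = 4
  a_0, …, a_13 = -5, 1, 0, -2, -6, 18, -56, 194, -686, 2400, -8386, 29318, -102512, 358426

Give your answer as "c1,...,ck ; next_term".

-3,1,-2,2 ; -1253198

  a_4 = -3·-2 + 1·0 + -2·1 + 2·-5 = -6
  a_5 = -3·-6 + 1·-2 + -2·0 + 2·1 = 18
  a_6 = -3·18 + 1·-6 + -2·-2 + 2·0 = -56
  a_7 = -3·-56 + 1·18 + -2·-6 + 2·-2 = 194
  a_8 = -3·194 + 1·-56 + -2·18 + 2·-6 = -686
  a_9 = -3·-686 + 1·194 + -2·-56 + 2·18 = 2400
  a_10 = -3·2400 + 1·-686 + -2·194 + 2·-56 = -8386
  a_11 = -3·-8386 + 1·2400 + -2·-686 + 2·194 = 29318
  a_12 = -3·29318 + 1·-8386 + -2·2400 + 2·-686 = -102512
  a_13 = -3·-102512 + 1·29318 + -2·-8386 + 2·2400 = 358426
  a_14 = -3·358426 + 1·-102512 + -2·29318 + 2·-8386 = -1253198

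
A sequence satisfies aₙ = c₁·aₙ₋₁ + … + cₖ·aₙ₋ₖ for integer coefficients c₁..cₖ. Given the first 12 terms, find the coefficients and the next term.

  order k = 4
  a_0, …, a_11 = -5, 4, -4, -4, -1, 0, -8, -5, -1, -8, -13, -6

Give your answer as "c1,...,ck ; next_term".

  a_4 = 0·-4 + 0·-4 + 1·4 + 1·-5 = -1
  a_5 = 0·-1 + 0·-4 + 1·-4 + 1·4 = 0
  a_6 = 0·0 + 0·-1 + 1·-4 + 1·-4 = -8
  a_7 = 0·-8 + 0·0 + 1·-1 + 1·-4 = -5
  a_8 = 0·-5 + 0·-8 + 1·0 + 1·-1 = -1
  a_9 = 0·-1 + 0·-5 + 1·-8 + 1·0 = -8
  a_10 = 0·-8 + 0·-1 + 1·-5 + 1·-8 = -13
  a_11 = 0·-13 + 0·-8 + 1·-1 + 1·-5 = -6
  a_12 = 0·-6 + 0·-13 + 1·-8 + 1·-1 = -9

0,0,1,1 ; -9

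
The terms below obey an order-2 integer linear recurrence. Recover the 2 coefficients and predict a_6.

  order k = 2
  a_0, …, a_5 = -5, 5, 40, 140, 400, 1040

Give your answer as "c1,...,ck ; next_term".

4,-4 ; 2560

  a_2 = 4·5 + -4·-5 = 40
  a_3 = 4·40 + -4·5 = 140
  a_4 = 4·140 + -4·40 = 400
  a_5 = 4·400 + -4·140 = 1040
  a_6 = 4·1040 + -4·400 = 2560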